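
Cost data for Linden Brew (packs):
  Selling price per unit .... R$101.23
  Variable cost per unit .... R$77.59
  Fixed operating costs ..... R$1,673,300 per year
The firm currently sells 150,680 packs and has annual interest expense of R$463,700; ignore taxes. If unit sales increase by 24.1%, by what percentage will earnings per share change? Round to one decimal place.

+60.2%

At 150,680 units, contribution = 150,680 × R$23.64 = R$3,562,075.20.
Subtracting fixed costs: EBIT = R$3,562,075.20 − R$1,673,300 = R$1,888,775.20.
After interest of R$463,700.00, pre-tax earnings = R$1,425,075.20.
Degree of combined leverage = contribution ÷ (EBIT − I) = R$3,562,075.20 ÷ R$1,425,075.20 = 2.4996.
EPS therefore changes by 2.4996 × (+24.1%) = +60.2%.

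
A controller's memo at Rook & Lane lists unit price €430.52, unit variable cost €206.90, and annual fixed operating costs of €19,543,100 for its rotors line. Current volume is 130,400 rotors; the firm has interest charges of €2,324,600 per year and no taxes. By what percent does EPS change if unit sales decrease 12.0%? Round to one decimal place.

-48.0%

At 130,400 units, contribution = 130,400 × €223.62 = €29,160,048.00.
Subtracting fixed costs: EBIT = €29,160,048.00 − €19,543,100 = €9,616,948.00.
Interest = €2,324,600.00, so EBIT − I = €7,292,348.00.
Degree of combined leverage = contribution ÷ (EBIT − I) = €29,160,048.00 ÷ €7,292,348.00 = 3.9987.
%ΔEPS = DCL × %ΔSales = 3.9987 × -12.0% = -48.0%.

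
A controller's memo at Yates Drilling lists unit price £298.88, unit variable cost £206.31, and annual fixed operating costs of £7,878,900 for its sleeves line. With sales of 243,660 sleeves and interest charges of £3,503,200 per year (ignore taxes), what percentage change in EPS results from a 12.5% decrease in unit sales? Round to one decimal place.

-25.2%

Contribution at this volume is 243,660 × £92.57 = £22,555,606.20.
Operating income = contribution − fixed costs = £22,555,606.20 − £7,878,900 = £14,676,706.20.
Interest = £3,503,200.00, so EBIT − I = £11,173,506.20.
DCL = total CM / (EBIT − I) = £22,555,606.20 / £11,173,506.20 = 2.0187.
%ΔEPS = DCL × %ΔSales = 2.0187 × -12.5% = -25.2%.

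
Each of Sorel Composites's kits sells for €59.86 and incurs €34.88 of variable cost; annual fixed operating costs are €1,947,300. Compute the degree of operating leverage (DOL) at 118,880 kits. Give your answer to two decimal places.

Total contribution margin = 118,880 × €24.98 = €2,969,622.40.
Subtracting fixed costs: EBIT = €2,969,622.40 − €1,947,300 = €1,022,322.40.
So DOL = total CM / EBIT = €2,969,622.40 / €1,022,322.40 = 2.9048.

2.90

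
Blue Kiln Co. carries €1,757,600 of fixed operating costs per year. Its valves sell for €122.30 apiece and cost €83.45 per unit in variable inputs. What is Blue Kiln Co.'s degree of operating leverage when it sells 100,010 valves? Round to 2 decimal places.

Contribution at this volume is 100,010 × €38.85 = €3,885,388.50.
Operating income = contribution − fixed costs = €3,885,388.50 − €1,757,600 = €2,127,788.50.
So DOL = total CM / EBIT = €3,885,388.50 / €2,127,788.50 = 1.8260.

1.83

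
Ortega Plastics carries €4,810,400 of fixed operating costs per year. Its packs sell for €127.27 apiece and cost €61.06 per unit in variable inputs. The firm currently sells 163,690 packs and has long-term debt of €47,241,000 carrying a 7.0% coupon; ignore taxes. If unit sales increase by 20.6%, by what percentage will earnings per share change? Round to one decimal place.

Contribution at this volume is 163,690 × €66.21 = €10,837,914.90.
Subtracting fixed costs: EBIT = €10,837,914.90 − €4,810,400 = €6,027,514.90.
Interest = €3,306,870.00, so EBIT − I = €2,720,644.90.
DCL = total CM / (EBIT − I) = €10,837,914.90 / €2,720,644.90 = 3.9836.
%ΔEPS = DCL × %ΔSales = 3.9836 × +20.6% = +82.1%.

+82.1%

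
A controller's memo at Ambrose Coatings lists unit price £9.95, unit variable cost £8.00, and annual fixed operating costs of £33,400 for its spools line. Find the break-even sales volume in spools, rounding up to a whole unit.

17,129 spools

Each unit contributes £9.95 − £8.00 = £1.95.
Break-even volume = fixed costs ÷ CM per unit = £33,400 ÷ £1.95 = 17,128.21, so 17,129 spools.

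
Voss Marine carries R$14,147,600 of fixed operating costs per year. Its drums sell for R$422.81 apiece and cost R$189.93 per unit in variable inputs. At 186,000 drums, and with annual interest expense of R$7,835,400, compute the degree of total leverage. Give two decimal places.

Contribution at this volume is 186,000 × R$232.88 = R$43,315,680.00.
EBIT = R$43,315,680.00 − R$14,147,600 = R$29,168,080.00. Interest = R$7,835,400.00, so EBIT − I = R$21,332,680.00.
Degree of total leverage = total CM / (EBIT − interest) = R$43,315,680.00 / R$21,332,680.00 = 2.0305.

2.03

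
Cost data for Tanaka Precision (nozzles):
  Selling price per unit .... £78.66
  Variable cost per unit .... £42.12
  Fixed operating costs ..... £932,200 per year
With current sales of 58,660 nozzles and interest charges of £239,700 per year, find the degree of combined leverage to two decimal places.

At 58,660 units, contribution = 58,660 × £36.54 = £2,143,436.40.
EBIT = £2,143,436.40 − £932,200 = £1,211,236.40. Interest = £239,700.00, so EBIT − I = £971,536.40.
Degree of total leverage = total CM / (EBIT − interest) = £2,143,436.40 / £971,536.40 = 2.2062.

2.21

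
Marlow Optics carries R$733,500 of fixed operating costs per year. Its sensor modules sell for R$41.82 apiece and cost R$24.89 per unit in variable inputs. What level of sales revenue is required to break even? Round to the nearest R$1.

R$1,811,871

CM per unit = R$41.82 − R$24.89 = R$16.93; CM ratio = R$16.93 / R$41.82 = 0.4048.
Break-even sales = FC ÷ CM ratio = R$733,500 × R$41.82 / R$16.93 = R$1,811,871.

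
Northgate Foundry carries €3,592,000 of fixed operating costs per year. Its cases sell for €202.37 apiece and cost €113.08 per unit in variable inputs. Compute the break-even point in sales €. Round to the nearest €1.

€8,141,035

CM per unit = €202.37 − €113.08 = €89.29; CM ratio = €89.29 / €202.37 = 0.4412.
Break-even revenue = fixed costs × price ÷ CM = €3,592,000 × €202.37 ÷ €89.29 = €8,141,035.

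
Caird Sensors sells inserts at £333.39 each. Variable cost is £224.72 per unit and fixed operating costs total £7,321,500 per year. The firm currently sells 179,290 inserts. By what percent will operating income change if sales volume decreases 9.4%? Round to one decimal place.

Total contribution margin = 179,290 × £108.67 = £19,483,444.30.
EBIT = £19,483,444.30 − £7,321,500 = £12,161,944.30.
DOL = contribution ÷ EBIT = £19,483,444.30 ÷ £12,161,944.30 = 1.6020.
So EBIT moves 1.6020 × (-9.4%) = -15.1%.

-15.1%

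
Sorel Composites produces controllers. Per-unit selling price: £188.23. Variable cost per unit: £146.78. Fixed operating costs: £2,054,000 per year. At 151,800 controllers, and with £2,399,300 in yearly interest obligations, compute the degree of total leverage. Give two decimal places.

Contribution at this volume is 151,800 × £41.45 = £6,292,110.00.
Operating income = contribution − fixed costs = £6,292,110.00 − £2,054,000 = £4,238,110.00. Interest = £2,399,300.00, so EBIT − I = £1,838,810.00.
Degree of total leverage = total CM / (EBIT − interest) = £6,292,110.00 / £1,838,810.00 = 3.4218.

3.42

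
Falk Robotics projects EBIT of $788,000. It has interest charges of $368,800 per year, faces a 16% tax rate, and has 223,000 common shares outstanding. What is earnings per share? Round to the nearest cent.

$1.58

Pre-tax income = $788,000 − $368,800.00 = $419,200.00.
After tax at 16%: net income = $419,200.00 × 0.84 = $352,128.00.
EPS = $352,128.00 ÷ 223,000 = $1.58.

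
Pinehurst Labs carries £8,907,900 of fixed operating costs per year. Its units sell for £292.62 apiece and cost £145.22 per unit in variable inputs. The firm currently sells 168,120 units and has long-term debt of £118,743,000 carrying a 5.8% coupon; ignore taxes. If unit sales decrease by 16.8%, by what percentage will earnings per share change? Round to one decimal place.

-46.3%

Total contribution margin = 168,120 × £147.40 = £24,780,888.00.
Operating income = contribution − fixed costs = £24,780,888.00 − £8,907,900 = £15,872,988.00.
Interest = £6,887,094.00, so EBIT − I = £8,985,894.00.
Degree of combined leverage = contribution ÷ (EBIT − I) = £24,780,888.00 ÷ £8,985,894.00 = 2.7578.
EPS therefore changes by 2.7578 × (-16.8%) = -46.3%.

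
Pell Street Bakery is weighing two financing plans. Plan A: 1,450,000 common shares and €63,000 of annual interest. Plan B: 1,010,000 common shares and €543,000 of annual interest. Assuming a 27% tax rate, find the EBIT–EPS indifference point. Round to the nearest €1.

€1,644,818

At indifference, (EBIT − 63,000)(1 − t)/1,450,000 = (EBIT − 543,000)(1 − t)/1,010,000.
The (1 − t) factor cancels: (EBIT − 63,000) × 1,010,000 = (EBIT − 543,000) × 1,450,000.
Solving, EBIT = (543,000·1,450,000 − 63,000·1,010,000) / (1,450,000 − 1,010,000) = 723,720,000,000 / 440,000 = 1,644,818.18.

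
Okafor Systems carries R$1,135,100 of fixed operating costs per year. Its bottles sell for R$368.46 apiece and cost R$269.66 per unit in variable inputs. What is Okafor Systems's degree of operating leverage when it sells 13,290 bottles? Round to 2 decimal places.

Total contribution margin = 13,290 × R$98.80 = R$1,313,052.00.
Operating income = contribution − fixed costs = R$1,313,052.00 − R$1,135,100 = R$177,952.00.
So DOL = total CM / EBIT = R$1,313,052.00 / R$177,952.00 = 7.3787.

7.38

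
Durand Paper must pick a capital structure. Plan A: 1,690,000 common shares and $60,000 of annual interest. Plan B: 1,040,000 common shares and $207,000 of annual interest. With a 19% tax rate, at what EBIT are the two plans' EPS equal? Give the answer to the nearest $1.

Set EPS_A = EPS_B: (EBIT − $60,000)(1 − 0.19) ÷ 1,690,000 = (EBIT − $207,000)(1 − 0.19) ÷ 1,040,000.
Cancelling (1 − t) and cross-multiplying: 1,040,000·(EBIT − 60,000) = 1,690,000·(EBIT − 207,000).
EBIT × (1,690,000 − 1,040,000) = 207,000 × 1,690,000 − 60,000 × 1,040,000 = 287,430,000,000, so EBIT = 287,430,000,000 ÷ 650,000 = 442,200.00.

$442,200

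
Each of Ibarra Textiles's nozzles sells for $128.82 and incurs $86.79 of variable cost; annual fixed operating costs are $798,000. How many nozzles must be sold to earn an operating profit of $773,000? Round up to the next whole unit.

Unit CM = price − variable cost = $128.82 − $86.79 = $42.03.
Need Q such that Q × $42.03 − $798,000 = $773,000, i.e. Q = $1,571,000 / $42.03 = 37,378.06 → 37,379.

37,379 nozzles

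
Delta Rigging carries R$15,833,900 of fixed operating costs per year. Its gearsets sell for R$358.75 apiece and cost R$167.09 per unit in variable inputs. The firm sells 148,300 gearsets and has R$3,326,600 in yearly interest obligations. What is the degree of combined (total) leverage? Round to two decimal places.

3.07

At 148,300 units, contribution = 148,300 × R$191.66 = R$28,423,178.00.
EBIT = R$28,423,178.00 − R$15,833,900 = R$12,589,278.00. Interest = R$3,326,600.00.
DOL = R$28,423,178.00 ÷ R$12,589,278.00 = 2.2577; DFL = R$12,589,278.00 ÷ R$9,262,678.00 = 1.3591.
DCL = DOL × DFL = 2.2577 × 1.3591 = 3.0684.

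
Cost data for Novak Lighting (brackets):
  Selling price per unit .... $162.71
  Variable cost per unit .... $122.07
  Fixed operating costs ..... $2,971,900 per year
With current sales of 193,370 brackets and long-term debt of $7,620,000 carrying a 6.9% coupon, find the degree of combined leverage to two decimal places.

1.80

Total contribution margin = 193,370 × $40.64 = $7,858,556.80.
Subtracting fixed costs: EBIT = $7,858,556.80 − $2,971,900 = $4,886,656.80. Interest = $525,780.00.
DOL = $7,858,556.80 ÷ $4,886,656.80 = 1.6082; DFL = $4,886,656.80 ÷ $4,360,876.80 = 1.1206.
DCL = DOL × DFL = 1.6082 × 1.1206 = 1.8021.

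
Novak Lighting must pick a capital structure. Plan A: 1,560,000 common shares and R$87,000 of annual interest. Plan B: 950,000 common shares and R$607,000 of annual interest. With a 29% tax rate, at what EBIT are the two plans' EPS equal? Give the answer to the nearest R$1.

At indifference, (EBIT − 87,000)(1 − t)/1,560,000 = (EBIT − 607,000)(1 − t)/950,000.
The (1 − t) factor cancels: (EBIT − 87,000) × 950,000 = (EBIT − 607,000) × 1,560,000.
Solving, EBIT = (607,000·1,560,000 − 87,000·950,000) / (1,560,000 − 950,000) = 864,270,000,000 / 610,000 = 1,416,836.07.

R$1,416,836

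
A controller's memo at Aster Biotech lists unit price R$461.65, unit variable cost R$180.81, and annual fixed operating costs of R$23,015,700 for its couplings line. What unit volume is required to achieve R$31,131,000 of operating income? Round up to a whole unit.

Each unit contributes R$461.65 − R$180.81 = R$280.84.
Units = (FC + target) / CM = (R$23,015,700 + R$31,131,000) / R$280.84 = 192,802.66, so 192,803 couplings.

192,803 couplings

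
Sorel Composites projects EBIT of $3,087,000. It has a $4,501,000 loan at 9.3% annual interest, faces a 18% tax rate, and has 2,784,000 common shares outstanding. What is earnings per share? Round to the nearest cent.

$0.79

Interest = $418,593.00, so EBT = $3,087,000 − $418,593.00 = $2,668,407.00.
After tax at 18%: net income = $2,668,407.00 × 0.82 = $2,188,093.74.
Per share: $2,188,093.74 / 2,784,000 shares = $0.79.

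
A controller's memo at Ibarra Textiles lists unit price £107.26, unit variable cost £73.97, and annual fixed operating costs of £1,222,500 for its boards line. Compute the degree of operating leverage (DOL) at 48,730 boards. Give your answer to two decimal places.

Contribution at this volume is 48,730 × £33.29 = £1,622,221.70.
Operating income = contribution − fixed costs = £1,622,221.70 − £1,222,500 = £399,721.70.
DOL = contribution ÷ EBIT = £1,622,221.70 ÷ £399,721.70 = 4.0584.

4.06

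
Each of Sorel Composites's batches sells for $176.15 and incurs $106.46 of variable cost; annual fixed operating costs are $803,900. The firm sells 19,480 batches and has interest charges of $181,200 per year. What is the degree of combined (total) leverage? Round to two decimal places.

At 19,480 units, contribution = 19,480 × $69.69 = $1,357,561.20.
EBIT = $1,357,561.20 − $803,900 = $553,661.20. Interest = $181,200.00.
DOL = $1,357,561.20 ÷ $553,661.20 = 2.4520; DFL = $553,661.20 ÷ $372,461.20 = 1.4865.
DCL = DOL × DFL = 2.4520 × 1.4865 = 3.6449.

3.64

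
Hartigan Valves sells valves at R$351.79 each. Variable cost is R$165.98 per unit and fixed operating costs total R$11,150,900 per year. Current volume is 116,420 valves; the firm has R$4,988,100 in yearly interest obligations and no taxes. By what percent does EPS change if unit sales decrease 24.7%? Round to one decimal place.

-97.3%

Contribution at this volume is 116,420 × R$185.81 = R$21,632,000.20.
Subtracting fixed costs: EBIT = R$21,632,000.20 − R$11,150,900 = R$10,481,100.20.
Interest = R$4,988,100.00, so EBIT − I = R$5,493,000.20.
DCL = total CM / (EBIT − I) = R$21,632,000.20 / R$5,493,000.20 = 3.9381.
%ΔEPS = DCL × %ΔSales = 3.9381 × -24.7% = -97.3%.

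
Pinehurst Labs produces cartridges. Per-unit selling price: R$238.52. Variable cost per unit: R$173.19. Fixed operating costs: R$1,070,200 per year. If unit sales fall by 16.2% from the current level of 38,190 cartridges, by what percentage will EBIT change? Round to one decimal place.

At 38,190 units, contribution = 38,190 × R$65.33 = R$2,494,952.70.
Operating income = contribution − fixed costs = R$2,494,952.70 − R$1,070,200 = R$1,424,752.70.
DOL = contribution ÷ EBIT = R$2,494,952.70 ÷ R$1,424,752.70 = 1.7511.
%ΔEBIT = DOL × %ΔSales = 1.7511 × -16.2% = -28.4%.

-28.4%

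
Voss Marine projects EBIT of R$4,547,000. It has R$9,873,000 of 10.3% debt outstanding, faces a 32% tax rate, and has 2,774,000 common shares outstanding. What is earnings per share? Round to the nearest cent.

R$0.87

Interest = R$1,016,919.00, so EBT = R$4,547,000 − R$1,016,919.00 = R$3,530,081.00.
Net income = R$3,530,081.00 × (1 − 0.32) = R$2,400,455.08.
Per share: R$2,400,455.08 / 2,774,000 shares = R$0.87.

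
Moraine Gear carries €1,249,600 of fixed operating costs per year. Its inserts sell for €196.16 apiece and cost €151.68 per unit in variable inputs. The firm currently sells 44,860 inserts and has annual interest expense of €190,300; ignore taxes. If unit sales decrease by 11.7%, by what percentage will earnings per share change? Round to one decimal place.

Total contribution margin = 44,860 × €44.48 = €1,995,372.80.
EBIT = €1,995,372.80 − €1,249,600 = €745,772.80.
After interest of €190,300.00, pre-tax earnings = €555,472.80.
Degree of combined leverage = contribution ÷ (EBIT − I) = €1,995,372.80 ÷ €555,472.80 = 3.5922.
EPS therefore changes by 3.5922 × (-11.7%) = -42.0%.

-42.0%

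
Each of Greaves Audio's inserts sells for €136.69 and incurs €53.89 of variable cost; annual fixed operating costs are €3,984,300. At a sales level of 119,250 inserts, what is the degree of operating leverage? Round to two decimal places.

1.68

Total contribution margin = 119,250 × €82.80 = €9,873,900.00.
EBIT = €9,873,900.00 − €3,984,300 = €5,889,600.00.
So DOL = total CM / EBIT = €9,873,900.00 / €5,889,600.00 = 1.6765.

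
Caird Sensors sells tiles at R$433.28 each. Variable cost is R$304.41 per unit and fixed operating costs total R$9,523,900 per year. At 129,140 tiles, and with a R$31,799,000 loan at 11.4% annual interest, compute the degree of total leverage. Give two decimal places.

At 129,140 units, contribution = 129,140 × R$128.87 = R$16,642,271.80.
Operating income = contribution − fixed costs = R$16,642,271.80 − R$9,523,900 = R$7,118,371.80. Interest = R$3,625,086.00.
DOL = R$16,642,271.80 ÷ R$7,118,371.80 = 2.3379; DFL = R$7,118,371.80 ÷ R$3,493,285.80 = 2.0377.
Combined leverage = 2.3379 × 2.0377 = 4.7639.

4.76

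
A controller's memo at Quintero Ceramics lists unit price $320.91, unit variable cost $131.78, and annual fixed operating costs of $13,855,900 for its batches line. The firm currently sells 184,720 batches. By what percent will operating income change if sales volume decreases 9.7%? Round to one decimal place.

Total contribution margin = 184,720 × $189.13 = $34,936,093.60.
Subtracting fixed costs: EBIT = $34,936,093.60 − $13,855,900 = $21,080,193.60.
Degree of operating leverage = $34,936,093.60 / $21,080,193.60 = 1.6573.
So EBIT moves 1.6573 × (-9.7%) = -16.1%.

-16.1%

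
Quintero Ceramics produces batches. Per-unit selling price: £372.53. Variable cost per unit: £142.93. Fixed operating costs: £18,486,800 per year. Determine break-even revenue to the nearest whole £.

Contribution margin per unit = £372.53 − £142.93 = £229.60, a CM ratio of £229.60 ÷ £372.53 = 0.6163.
Break-even sales = FC ÷ CM ratio = £18,486,800 × £372.53 / £229.60 = £29,995,155.

£29,995,155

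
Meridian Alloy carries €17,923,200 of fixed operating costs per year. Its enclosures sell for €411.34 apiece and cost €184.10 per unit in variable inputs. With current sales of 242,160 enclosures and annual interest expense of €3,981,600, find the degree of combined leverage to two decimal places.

1.66

Total contribution margin = 242,160 × €227.24 = €55,028,438.40.
Subtracting fixed costs: EBIT = €55,028,438.40 − €17,923,200 = €37,105,238.40. Interest = €3,981,600.00.
DOL = €55,028,438.40 ÷ €37,105,238.40 = 1.4830; DFL = €37,105,238.40 ÷ €33,123,638.40 = 1.1202.
DCL = DOL × DFL = 1.4830 × 1.1202 = 1.6613.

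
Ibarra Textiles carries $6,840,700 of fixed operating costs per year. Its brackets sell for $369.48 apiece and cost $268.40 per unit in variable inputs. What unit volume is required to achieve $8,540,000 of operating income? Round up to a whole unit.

152,164 brackets

Each unit contributes $369.48 − $268.40 = $101.08.
Required volume = (fixed costs + target profit) ÷ CM = ($6,840,700 + $8,540,000) ÷ $101.08 = 152,163.63, so 152,164 brackets.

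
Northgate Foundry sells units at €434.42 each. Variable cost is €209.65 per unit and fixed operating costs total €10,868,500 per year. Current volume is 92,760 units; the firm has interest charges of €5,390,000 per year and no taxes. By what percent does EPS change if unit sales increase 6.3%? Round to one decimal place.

+28.6%

Contribution at this volume is 92,760 × €224.77 = €20,849,665.20.
EBIT = €20,849,665.20 − €10,868,500 = €9,981,165.20.
Interest = €5,390,000.00, so EBIT − I = €4,591,165.20.
DCL = total CM / (EBIT − I) = €20,849,665.20 / €4,591,165.20 = 4.5413.
EPS therefore changes by 4.5413 × (+6.3%) = +28.6%.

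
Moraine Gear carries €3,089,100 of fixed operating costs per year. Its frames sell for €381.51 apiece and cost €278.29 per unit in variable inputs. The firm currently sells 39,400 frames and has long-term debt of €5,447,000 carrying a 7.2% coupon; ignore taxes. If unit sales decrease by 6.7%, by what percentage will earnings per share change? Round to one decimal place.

At 39,400 units, contribution = 39,400 × €103.22 = €4,066,868.00.
EBIT = €4,066,868.00 − €3,089,100 = €977,768.00.
After interest of €392,184.00, pre-tax earnings = €585,584.00.
DCL = total CM / (EBIT − I) = €4,066,868.00 / €585,584.00 = 6.9450.
%ΔEPS = DCL × %ΔSales = 6.9450 × -6.7% = -46.5%.

-46.5%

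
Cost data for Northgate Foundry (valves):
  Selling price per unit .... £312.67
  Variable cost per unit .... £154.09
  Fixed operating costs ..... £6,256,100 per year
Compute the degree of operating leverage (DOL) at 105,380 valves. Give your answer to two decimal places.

At 105,380 units, contribution = 105,380 × £158.58 = £16,711,160.40.
Subtracting fixed costs: EBIT = £16,711,160.40 − £6,256,100 = £10,455,060.40.
Degree of operating leverage = £16,711,160.40 / £10,455,060.40 = 1.5984.

1.60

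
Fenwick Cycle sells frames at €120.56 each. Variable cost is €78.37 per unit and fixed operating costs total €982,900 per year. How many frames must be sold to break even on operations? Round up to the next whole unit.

Unit CM = price − variable cost = €120.56 − €78.37 = €42.19.
Break-even volume = fixed costs ÷ CM per unit = €982,900 ÷ €42.19 = 23,296.99, so 23,297 frames.

23,297 frames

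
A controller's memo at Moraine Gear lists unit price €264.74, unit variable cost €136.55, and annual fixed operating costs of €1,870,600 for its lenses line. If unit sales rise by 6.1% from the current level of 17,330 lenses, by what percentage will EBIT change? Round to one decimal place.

At 17,330 units, contribution = 17,330 × €128.19 = €2,221,532.70.
EBIT = €2,221,532.70 − €1,870,600 = €350,932.70.
So DOL = total CM / EBIT = €2,221,532.70 / €350,932.70 = 6.3304.
%ΔEBIT = DOL × %ΔSales = 6.3304 × +6.1% = +38.6%.

+38.6%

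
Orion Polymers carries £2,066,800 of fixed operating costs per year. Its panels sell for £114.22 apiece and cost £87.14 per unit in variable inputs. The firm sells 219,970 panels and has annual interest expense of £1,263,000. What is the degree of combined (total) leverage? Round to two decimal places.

2.27

At 219,970 units, contribution = 219,970 × £27.08 = £5,956,787.60.
Subtracting fixed costs: EBIT = £5,956,787.60 − £2,066,800 = £3,889,987.60. Interest = £1,263,000.00, so EBIT − I = £2,626,987.60.
DCL = contribution ÷ (EBIT − I) = £5,956,787.60 ÷ £2,626,987.60 = 2.2675.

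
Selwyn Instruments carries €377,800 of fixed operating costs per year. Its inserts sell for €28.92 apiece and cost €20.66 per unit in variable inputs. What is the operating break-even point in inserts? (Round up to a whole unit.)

45,739 inserts

Contribution margin per unit = €28.92 − €20.66 = €8.26.
Break-even Q = €377,800 / €8.26 = 45,738.50 → 45,739 inserts.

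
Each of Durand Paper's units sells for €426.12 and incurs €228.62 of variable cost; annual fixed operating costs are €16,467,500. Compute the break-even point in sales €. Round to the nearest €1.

Contribution margin per unit = €426.12 − €228.62 = €197.50, a CM ratio of €197.50 ÷ €426.12 = 0.4635.
Break-even sales = FC ÷ CM ratio = €16,467,500 × €426.12 / €197.50 = €35,529,778.

€35,529,778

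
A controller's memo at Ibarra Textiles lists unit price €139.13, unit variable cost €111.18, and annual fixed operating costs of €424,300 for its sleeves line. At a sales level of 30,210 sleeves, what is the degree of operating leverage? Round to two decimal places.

Contribution at this volume is 30,210 × €27.95 = €844,369.50.
Operating income = contribution − fixed costs = €844,369.50 − €424,300 = €420,069.50.
Degree of operating leverage = €844,369.50 / €420,069.50 = 2.0101.

2.01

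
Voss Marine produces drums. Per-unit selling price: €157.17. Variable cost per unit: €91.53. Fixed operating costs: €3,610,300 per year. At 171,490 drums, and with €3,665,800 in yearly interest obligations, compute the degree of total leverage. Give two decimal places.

Total contribution margin = 171,490 × €65.64 = €11,256,603.60.
Operating income = contribution − fixed costs = €11,256,603.60 − €3,610,300 = €7,646,303.60. Interest = €3,665,800.00, so EBIT − I = €3,980,503.60.
DCL = contribution ÷ (EBIT − I) = €11,256,603.60 ÷ €3,980,503.60 = 2.8279.

2.83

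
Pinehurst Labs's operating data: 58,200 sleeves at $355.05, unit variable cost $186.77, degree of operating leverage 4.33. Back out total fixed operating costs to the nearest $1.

At 58,200 units, contribution = 58,200 × $168.28 = $9,793,896.00.
DOL = contribution / EBIT, so EBIT = $9,793,896.00 / 4.33 = $2,261,869.75.
And FC = contribution − EBIT = $9,793,896.00 − $2,261,869.75 = $7,532,026.

$7,532,026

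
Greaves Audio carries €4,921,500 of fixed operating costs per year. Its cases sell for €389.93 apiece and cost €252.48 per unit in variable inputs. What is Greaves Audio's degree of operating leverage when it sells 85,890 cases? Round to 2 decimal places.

1.71

At 85,890 units, contribution = 85,890 × €137.45 = €11,805,580.50.
Subtracting fixed costs: EBIT = €11,805,580.50 − €4,921,500 = €6,884,080.50.
Degree of operating leverage = €11,805,580.50 / €6,884,080.50 = 1.7149.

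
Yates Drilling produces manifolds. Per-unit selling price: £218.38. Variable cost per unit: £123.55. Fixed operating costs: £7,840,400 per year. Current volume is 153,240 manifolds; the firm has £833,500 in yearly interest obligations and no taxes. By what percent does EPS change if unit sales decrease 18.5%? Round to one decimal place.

-45.9%

Total contribution margin = 153,240 × £94.83 = £14,531,749.20.
Subtracting fixed costs: EBIT = £14,531,749.20 − £7,840,400 = £6,691,349.20.
After interest of £833,500.00, pre-tax earnings = £5,857,849.20.
Degree of combined leverage = contribution ÷ (EBIT − I) = £14,531,749.20 ÷ £5,857,849.20 = 2.4807.
%ΔEPS = DCL × %ΔSales = 2.4807 × -18.5% = -45.9%.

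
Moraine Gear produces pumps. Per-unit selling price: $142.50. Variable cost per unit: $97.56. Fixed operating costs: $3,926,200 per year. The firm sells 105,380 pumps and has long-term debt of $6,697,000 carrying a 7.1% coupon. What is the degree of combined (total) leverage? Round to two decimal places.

Contribution at this volume is 105,380 × $44.94 = $4,735,777.20.
Subtracting fixed costs: EBIT = $4,735,777.20 − $3,926,200 = $809,577.20. Interest = $475,487.00.
DOL = $4,735,777.20 ÷ $809,577.20 = 5.8497; DFL = $809,577.20 ÷ $334,090.20 = 2.4232.
Combined leverage = 5.8497 × 2.4232 = 14.1750.

14.18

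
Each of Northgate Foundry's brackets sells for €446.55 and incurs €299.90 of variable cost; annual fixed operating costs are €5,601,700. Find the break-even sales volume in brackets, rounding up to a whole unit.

Each unit contributes €446.55 − €299.90 = €146.65.
Break-even Q = €5,601,700 / €146.65 = 38,197.75 → 38,198 brackets.

38,198 brackets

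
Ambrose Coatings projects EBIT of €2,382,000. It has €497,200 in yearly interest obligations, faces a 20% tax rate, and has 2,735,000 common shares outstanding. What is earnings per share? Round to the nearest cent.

Pre-tax income = €2,382,000 − €497,200.00 = €1,884,800.00.
Net income = €1,884,800.00 × (1 − 0.20) = €1,507,840.00.
EPS = €1,507,840.00 ÷ 2,735,000 = €0.55.

€0.55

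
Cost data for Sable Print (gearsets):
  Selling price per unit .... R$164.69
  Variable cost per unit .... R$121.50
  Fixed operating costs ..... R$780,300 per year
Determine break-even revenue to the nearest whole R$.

Contribution margin per unit = R$164.69 − R$121.50 = R$43.19, a CM ratio of R$43.19 ÷ R$164.69 = 0.2623.
Break-even sales = FC ÷ CM ratio = R$780,300 × R$164.69 / R$43.19 = R$2,975,402.

R$2,975,402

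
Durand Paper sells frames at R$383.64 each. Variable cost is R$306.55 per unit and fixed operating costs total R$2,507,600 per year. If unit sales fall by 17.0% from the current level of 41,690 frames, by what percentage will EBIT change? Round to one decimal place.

At 41,690 units, contribution = 41,690 × R$77.09 = R$3,213,882.10.
EBIT = R$3,213,882.10 − R$2,507,600 = R$706,282.10.
DOL = contribution ÷ EBIT = R$3,213,882.10 ÷ R$706,282.10 = 4.5504.
So EBIT moves 4.5504 × (-17.0%) = -77.4%.

-77.4%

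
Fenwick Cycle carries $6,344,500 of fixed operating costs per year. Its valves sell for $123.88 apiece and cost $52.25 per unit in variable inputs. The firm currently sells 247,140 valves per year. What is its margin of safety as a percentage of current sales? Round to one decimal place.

Contribution margin per unit = $123.88 − $52.25 = $71.63. Break-even units = $6,344,500 ÷ $71.63 = 88,573.22; break-even revenue = 88,573.22 × $123.88 = $10,972,450.93.
Actual sales revenue = 247,140 × $123.88 = $30,615,703.20.
Margin of safety = ($30,615,703.20 − $10,972,450.93) ÷ $30,615,703.20 = 64.2%.

64.2%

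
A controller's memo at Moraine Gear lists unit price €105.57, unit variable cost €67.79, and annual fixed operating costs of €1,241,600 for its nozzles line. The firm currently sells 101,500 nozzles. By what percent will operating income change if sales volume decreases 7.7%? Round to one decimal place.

Contribution at this volume is 101,500 × €37.78 = €3,834,670.00.
EBIT = €3,834,670.00 − €1,241,600 = €2,593,070.00.
DOL = contribution ÷ EBIT = €3,834,670.00 ÷ €2,593,070.00 = 1.4788.
%ΔEBIT = DOL × %ΔSales = 1.4788 × -7.7% = -11.4%.

-11.4%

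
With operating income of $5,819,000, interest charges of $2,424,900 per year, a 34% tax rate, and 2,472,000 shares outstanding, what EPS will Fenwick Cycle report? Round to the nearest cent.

$0.91

Interest = $2,424,900.00, so EBT = $5,819,000 − $2,424,900.00 = $3,394,100.00.
After tax at 34%: net income = $3,394,100.00 × 0.66 = $2,240,106.00.
EPS = $2,240,106.00 ÷ 2,472,000 = $0.91.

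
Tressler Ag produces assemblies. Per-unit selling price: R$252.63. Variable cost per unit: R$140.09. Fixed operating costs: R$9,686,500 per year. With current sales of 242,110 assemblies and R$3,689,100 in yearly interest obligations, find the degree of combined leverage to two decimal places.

Total contribution margin = 242,110 × R$112.54 = R$27,247,059.40.
EBIT = R$27,247,059.40 − R$9,686,500 = R$17,560,559.40. Interest = R$3,689,100.00.
DOL = R$27,247,059.40 ÷ R$17,560,559.40 = 1.5516; DFL = R$17,560,559.40 ÷ R$13,871,459.40 = 1.2659.
DCL = DOL × DFL = 1.5516 × 1.2659 = 1.9642.

1.96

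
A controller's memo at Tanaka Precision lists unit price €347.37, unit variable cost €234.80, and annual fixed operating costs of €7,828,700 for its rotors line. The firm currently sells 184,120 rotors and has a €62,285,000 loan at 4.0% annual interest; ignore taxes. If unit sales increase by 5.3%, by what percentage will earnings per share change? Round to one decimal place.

Contribution at this volume is 184,120 × €112.57 = €20,726,388.40.
Subtracting fixed costs: EBIT = €20,726,388.40 − €7,828,700 = €12,897,688.40.
Interest = €2,491,400.00, so EBIT − I = €10,406,288.40.
Degree of combined leverage = contribution ÷ (EBIT − I) = €20,726,388.40 ÷ €10,406,288.40 = 1.9917.
EPS therefore changes by 1.9917 × (+5.3%) = +10.6%.

+10.6%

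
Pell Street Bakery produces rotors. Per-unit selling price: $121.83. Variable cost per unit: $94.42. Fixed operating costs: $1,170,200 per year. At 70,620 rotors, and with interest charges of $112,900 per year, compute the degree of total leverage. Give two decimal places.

Contribution at this volume is 70,620 × $27.41 = $1,935,694.20.
Subtracting fixed costs: EBIT = $1,935,694.20 − $1,170,200 = $765,494.20. Interest = $112,900.00, so EBIT − I = $652,594.20.
Degree of total leverage = total CM / (EBIT − interest) = $1,935,694.20 / $652,594.20 = 2.9662.

2.97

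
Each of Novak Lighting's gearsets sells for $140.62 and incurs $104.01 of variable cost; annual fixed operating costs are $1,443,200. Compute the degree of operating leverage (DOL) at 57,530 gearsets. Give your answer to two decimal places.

Total contribution margin = 57,530 × $36.61 = $2,106,173.30.
Subtracting fixed costs: EBIT = $2,106,173.30 − $1,443,200 = $662,973.30.
So DOL = total CM / EBIT = $2,106,173.30 / $662,973.30 = 3.1769.

3.18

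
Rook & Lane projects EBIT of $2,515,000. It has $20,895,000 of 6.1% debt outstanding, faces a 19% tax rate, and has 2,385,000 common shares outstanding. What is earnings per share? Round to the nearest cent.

$0.42

Interest = $1,274,595.00, so EBT = $2,515,000 − $1,274,595.00 = $1,240,405.00.
After tax at 19%: net income = $1,240,405.00 × 0.81 = $1,004,728.05.
EPS = $1,004,728.05 ÷ 2,385,000 = $0.42.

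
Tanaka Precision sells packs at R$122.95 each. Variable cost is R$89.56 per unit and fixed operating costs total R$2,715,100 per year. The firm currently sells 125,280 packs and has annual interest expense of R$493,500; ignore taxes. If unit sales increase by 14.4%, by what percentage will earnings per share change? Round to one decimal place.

+61.8%

Contribution at this volume is 125,280 × R$33.39 = R$4,183,099.20.
Operating income = contribution − fixed costs = R$4,183,099.20 − R$2,715,100 = R$1,467,999.20.
After interest of R$493,500.00, pre-tax earnings = R$974,499.20.
Degree of combined leverage = contribution ÷ (EBIT − I) = R$4,183,099.20 ÷ R$974,499.20 = 4.2926.
EPS therefore changes by 4.2926 × (+14.4%) = +61.8%.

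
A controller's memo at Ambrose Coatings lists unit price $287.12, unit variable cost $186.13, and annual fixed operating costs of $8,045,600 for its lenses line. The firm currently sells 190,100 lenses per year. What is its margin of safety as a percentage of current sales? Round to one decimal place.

58.1%

Each unit contributes $287.12 − $186.13 = $100.99. Break-even units = $8,045,600 ÷ $100.99 = 79,667.29; break-even revenue = 79,667.29 × $287.12 = $22,874,073.39.
Actual sales revenue = 190,100 × $287.12 = $54,581,512.00.
Margin of safety = ($54,581,512.00 − $22,874,073.39) ÷ $54,581,512.00 = 58.1%.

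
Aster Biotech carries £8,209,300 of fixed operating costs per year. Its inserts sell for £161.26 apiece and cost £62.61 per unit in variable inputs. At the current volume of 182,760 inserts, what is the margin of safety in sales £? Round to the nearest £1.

Unit CM = price − variable cost = £161.26 − £62.61 = £98.65. Break-even units = £8,209,300 ÷ £98.65 = 83,216.42; break-even revenue = 83,216.42 × £161.26 = £13,419,480.16.
Current sales = 182,760 × £161.26 = £29,471,877.60.
Margin of safety = £29,471,877.60 − £13,419,480.16 = £16,052,397.

£16,052,397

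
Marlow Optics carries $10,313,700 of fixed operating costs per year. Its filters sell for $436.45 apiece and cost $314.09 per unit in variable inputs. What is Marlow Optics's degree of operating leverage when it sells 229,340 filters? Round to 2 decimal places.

1.58

Contribution at this volume is 229,340 × $122.36 = $28,062,042.40.
Operating income = contribution − fixed costs = $28,062,042.40 − $10,313,700 = $17,748,342.40.
Degree of operating leverage = $28,062,042.40 / $17,748,342.40 = 1.5811.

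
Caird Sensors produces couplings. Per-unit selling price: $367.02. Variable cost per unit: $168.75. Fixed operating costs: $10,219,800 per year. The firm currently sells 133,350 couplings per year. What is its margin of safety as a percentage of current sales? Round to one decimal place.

Each unit contributes $367.02 − $168.75 = $198.27. Break-even units = $10,219,800 ÷ $198.27 = 51,544.86; break-even revenue = 51,544.86 × $367.02 = $18,917,995.64.
Current sales = 133,350 × $367.02 = $48,942,117.00.
Margin of safety = ($48,942,117.00 − $18,917,995.64) ÷ $48,942,117.00 = 61.3%.

61.3%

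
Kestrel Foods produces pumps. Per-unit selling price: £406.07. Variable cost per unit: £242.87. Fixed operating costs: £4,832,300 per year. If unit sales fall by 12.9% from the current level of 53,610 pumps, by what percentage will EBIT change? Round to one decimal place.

Contribution at this volume is 53,610 × £163.20 = £8,749,152.00.
Operating income = contribution − fixed costs = £8,749,152.00 − £4,832,300 = £3,916,852.00.
Degree of operating leverage = £8,749,152.00 / £3,916,852.00 = 2.2337.
So EBIT moves 2.2337 × (-12.9%) = -28.8%.

-28.8%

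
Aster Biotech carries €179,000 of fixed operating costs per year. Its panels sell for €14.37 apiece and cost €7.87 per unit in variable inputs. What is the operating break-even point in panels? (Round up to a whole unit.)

27,539 panels

Each unit contributes €14.37 − €7.87 = €6.50.
Break-even Q = €179,000 / €6.50 = 27,538.46 → 27,539 panels.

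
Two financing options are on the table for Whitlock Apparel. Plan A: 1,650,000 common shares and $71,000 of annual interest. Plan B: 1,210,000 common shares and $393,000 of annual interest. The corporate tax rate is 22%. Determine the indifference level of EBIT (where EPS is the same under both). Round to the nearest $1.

Set EPS_A = EPS_B: (EBIT − $71,000)(1 − 0.22) ÷ 1,650,000 = (EBIT − $393,000)(1 − 0.22) ÷ 1,210,000.
The (1 − t) factor cancels: (EBIT − 71,000) × 1,210,000 = (EBIT − 393,000) × 1,650,000.
Solving, EBIT = (393,000·1,650,000 − 71,000·1,210,000) / (1,650,000 − 1,210,000) = 562,540,000,000 / 440,000 = 1,278,500.00.

$1,278,500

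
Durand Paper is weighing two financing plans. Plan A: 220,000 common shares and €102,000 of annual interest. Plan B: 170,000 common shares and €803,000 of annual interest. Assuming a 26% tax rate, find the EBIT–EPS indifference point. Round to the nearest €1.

Set EPS_A = EPS_B: (EBIT − €102,000)(1 − 0.26) ÷ 220,000 = (EBIT − €803,000)(1 − 0.26) ÷ 170,000.
Cancelling (1 − t) and cross-multiplying: 170,000·(EBIT − 102,000) = 220,000·(EBIT − 803,000).
EBIT × (220,000 − 170,000) = 803,000 × 220,000 − 102,000 × 170,000 = 159,320,000,000, so EBIT = 159,320,000,000 ÷ 50,000 = 3,186,400.00.

€3,186,400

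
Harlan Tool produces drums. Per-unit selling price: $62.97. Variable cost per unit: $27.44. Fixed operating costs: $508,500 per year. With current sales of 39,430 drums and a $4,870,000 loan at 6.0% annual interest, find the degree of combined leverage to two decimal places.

2.33

Contribution at this volume is 39,430 × $35.53 = $1,400,947.90.
Operating income = contribution − fixed costs = $1,400,947.90 − $508,500 = $892,447.90. Interest = $292,200.00.
DOL = $1,400,947.90 ÷ $892,447.90 = 1.5698; DFL = $892,447.90 ÷ $600,247.90 = 1.4868.
DCL = DOL × DFL = 1.5698 × 1.4868 = 2.3340.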